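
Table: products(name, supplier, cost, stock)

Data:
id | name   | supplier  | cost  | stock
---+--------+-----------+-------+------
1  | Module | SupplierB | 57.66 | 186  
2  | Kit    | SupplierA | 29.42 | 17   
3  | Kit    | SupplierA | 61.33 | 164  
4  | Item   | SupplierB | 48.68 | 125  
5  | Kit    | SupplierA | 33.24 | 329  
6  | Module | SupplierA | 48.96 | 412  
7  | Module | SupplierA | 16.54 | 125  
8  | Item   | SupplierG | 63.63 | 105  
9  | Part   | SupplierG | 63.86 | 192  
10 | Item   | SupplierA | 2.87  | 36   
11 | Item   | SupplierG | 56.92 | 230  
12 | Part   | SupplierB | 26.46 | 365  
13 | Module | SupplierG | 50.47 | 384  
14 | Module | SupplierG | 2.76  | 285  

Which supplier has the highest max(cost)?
SELECT supplier, MAX(cost) as val
FROM products
GROUP BY supplier
ORDER BY val DESC
LIMIT 1

Result: SupplierG with max(cost) = 63.86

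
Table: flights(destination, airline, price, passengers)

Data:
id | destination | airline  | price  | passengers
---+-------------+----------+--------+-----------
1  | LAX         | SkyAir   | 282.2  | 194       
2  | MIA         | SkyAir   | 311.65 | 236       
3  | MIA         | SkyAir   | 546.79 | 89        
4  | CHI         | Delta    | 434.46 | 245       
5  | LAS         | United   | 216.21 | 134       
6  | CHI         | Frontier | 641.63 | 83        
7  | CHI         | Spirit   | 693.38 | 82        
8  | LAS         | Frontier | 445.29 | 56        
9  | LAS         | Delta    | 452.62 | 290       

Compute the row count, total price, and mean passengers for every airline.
SELECT airline,
       COUNT(*) as cnt,
       SUM(price) as total_price,
       AVG(passengers) as avg_passengers
FROM flights
GROUP BY airline

Result:
  Delta: 2 records, 887.08 total price, 267.50 avg passengers
  Frontier: 2 records, 1086.92 total price, 69.50 avg passengers
  SkyAir: 3 records, 1140.64 total price, 173.00 avg passengers
  Spirit: 1 records, 693.38 total price, 82.00 avg passengers
  United: 1 records, 216.21 total price, 134.00 avg passengers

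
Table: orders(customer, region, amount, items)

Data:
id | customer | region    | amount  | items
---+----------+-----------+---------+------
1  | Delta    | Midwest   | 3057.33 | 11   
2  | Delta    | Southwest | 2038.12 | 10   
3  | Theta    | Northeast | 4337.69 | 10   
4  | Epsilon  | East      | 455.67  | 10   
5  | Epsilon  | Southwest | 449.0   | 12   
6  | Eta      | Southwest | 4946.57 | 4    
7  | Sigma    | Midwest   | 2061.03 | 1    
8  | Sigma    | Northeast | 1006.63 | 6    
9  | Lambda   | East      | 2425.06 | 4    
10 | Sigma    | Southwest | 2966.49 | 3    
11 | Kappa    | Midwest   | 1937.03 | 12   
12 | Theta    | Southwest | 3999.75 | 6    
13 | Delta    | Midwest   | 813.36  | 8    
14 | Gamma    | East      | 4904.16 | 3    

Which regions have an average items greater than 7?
SELECT region, AVG(items)
FROM orders
GROUP BY region
HAVING AVG(items) > 7

Result:
  Midwest: avg=8.00
  Northeast: avg=8.00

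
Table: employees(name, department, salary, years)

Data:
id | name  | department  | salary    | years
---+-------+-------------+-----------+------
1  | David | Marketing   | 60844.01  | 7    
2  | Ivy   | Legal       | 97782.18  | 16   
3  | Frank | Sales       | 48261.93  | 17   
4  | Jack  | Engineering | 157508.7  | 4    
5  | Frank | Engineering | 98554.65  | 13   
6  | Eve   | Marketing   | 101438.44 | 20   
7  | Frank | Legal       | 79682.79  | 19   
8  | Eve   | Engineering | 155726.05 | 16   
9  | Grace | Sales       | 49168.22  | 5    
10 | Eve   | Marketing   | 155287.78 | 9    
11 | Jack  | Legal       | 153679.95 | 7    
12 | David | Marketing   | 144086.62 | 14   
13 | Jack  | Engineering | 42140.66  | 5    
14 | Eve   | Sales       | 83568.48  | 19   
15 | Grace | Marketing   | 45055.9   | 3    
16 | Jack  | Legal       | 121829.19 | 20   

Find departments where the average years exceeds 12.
SELECT department, AVG(years)
FROM employees
GROUP BY department
HAVING AVG(years) > 12

Result:
  Legal: avg=15.50
  Sales: avg=13.67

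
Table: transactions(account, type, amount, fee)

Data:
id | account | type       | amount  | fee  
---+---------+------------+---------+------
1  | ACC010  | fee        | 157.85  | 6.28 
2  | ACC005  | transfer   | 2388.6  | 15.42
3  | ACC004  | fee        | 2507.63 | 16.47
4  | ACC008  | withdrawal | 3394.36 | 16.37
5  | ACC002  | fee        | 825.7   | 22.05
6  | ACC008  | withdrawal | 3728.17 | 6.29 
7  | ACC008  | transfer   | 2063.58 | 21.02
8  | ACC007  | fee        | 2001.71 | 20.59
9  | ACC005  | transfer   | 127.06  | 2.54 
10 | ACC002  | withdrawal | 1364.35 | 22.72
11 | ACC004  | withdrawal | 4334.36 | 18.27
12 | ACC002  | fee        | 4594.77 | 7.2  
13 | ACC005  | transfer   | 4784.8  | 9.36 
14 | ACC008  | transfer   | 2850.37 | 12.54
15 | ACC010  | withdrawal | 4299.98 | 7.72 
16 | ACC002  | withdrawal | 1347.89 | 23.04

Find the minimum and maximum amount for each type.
SELECT type, MIN(amount), MAX(amount)
FROM transactions
GROUP BY type

Result:
  fee: min=157.85, max=4594.77
  transfer: min=127.06, max=4784.80
  withdrawal: min=1347.89, max=4334.36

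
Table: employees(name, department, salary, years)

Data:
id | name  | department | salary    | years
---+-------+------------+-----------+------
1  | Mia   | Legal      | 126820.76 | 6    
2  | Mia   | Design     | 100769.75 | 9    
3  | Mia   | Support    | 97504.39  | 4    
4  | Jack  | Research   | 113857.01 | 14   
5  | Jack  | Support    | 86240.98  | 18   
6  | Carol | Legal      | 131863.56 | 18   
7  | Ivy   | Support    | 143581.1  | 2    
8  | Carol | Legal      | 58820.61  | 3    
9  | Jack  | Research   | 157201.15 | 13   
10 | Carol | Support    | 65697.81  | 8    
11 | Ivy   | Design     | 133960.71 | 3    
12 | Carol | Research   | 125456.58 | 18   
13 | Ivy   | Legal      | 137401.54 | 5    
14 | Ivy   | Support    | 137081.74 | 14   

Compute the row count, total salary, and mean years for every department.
SELECT department,
       COUNT(*) as cnt,
       SUM(salary) as total_salary,
       AVG(years) as avg_years
FROM employees
GROUP BY department

Result:
  Design: 2 records, 234730.46 total salary, 6.00 avg years
  Legal: 4 records, 454906.47 total salary, 8.00 avg years
  Research: 3 records, 396514.74 total salary, 15.00 avg years
  Support: 5 records, 530106.02 total salary, 9.20 avg years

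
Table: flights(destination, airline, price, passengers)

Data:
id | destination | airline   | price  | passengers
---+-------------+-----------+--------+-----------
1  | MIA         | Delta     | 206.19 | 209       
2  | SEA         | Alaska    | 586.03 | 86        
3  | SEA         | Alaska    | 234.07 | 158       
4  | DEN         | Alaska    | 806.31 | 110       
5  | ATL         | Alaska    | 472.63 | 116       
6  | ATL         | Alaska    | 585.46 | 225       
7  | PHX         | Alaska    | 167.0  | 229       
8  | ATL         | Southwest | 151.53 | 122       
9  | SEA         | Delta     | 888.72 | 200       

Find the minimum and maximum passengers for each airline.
SELECT airline, MIN(passengers), MAX(passengers)
FROM flights
GROUP BY airline

Result:
  Alaska: min=86, max=229
  Delta: min=200, max=209
  Southwest: min=122, max=122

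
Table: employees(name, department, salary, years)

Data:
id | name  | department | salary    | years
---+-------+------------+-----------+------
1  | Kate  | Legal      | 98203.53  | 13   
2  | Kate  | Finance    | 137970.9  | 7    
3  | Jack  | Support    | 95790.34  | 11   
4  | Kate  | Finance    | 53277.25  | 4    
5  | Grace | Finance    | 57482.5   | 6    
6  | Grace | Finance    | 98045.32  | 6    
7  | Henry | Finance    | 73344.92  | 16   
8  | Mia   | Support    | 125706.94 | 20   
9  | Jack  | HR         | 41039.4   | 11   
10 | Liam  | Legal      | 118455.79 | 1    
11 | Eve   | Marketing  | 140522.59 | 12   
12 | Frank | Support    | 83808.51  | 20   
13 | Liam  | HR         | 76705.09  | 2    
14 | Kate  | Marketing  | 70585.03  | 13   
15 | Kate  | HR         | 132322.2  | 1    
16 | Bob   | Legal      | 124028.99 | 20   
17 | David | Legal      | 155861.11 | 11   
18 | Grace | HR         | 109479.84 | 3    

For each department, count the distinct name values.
SELECT department, COUNT(DISTINCT name)
FROM employees
GROUP BY department

Result:
  Finance: 3 distinct
  HR: 4 distinct
  Legal: 4 distinct
  Marketing: 2 distinct
  Support: 3 distinct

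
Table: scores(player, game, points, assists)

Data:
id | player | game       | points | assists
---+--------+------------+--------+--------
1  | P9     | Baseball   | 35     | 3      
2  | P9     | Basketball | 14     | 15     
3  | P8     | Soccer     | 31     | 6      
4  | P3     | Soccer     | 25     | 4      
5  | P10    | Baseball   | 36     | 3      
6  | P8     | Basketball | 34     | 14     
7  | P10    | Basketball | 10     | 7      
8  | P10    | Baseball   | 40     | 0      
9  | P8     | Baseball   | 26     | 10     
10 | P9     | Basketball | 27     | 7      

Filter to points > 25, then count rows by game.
SELECT game, COUNT(*)
FROM scores
WHERE points > 25
GROUP BY game

Note: WHERE filters rows before grouping.

Result:
  Baseball: 4
  Basketball: 2
  Soccer: 1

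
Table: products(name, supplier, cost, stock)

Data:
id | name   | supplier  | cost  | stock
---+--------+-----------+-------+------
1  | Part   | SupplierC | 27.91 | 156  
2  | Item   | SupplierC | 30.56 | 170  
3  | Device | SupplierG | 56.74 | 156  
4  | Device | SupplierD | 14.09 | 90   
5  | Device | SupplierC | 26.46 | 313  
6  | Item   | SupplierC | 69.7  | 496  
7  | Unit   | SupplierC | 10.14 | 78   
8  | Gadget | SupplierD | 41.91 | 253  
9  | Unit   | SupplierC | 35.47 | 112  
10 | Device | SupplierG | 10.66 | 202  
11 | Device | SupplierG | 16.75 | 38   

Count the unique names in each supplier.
SELECT supplier, COUNT(DISTINCT name)
FROM products
GROUP BY supplier

Result:
  SupplierC: 4 distinct
  SupplierD: 2 distinct
  SupplierG: 1 distinct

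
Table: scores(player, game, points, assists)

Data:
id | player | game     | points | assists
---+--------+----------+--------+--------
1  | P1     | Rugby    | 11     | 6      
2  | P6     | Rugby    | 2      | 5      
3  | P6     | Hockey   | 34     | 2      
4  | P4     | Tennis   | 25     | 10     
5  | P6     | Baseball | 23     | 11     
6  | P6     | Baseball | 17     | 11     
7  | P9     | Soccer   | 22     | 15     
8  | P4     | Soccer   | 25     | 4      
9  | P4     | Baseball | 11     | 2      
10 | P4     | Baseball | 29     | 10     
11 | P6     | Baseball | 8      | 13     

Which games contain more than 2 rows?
SELECT game, COUNT(*) as cnt
FROM scores
GROUP BY game
HAVING COUNT(*) > 2

Result:
  Baseball: 5

Note: HAVING filters groups after aggregation, WHERE filters rows before.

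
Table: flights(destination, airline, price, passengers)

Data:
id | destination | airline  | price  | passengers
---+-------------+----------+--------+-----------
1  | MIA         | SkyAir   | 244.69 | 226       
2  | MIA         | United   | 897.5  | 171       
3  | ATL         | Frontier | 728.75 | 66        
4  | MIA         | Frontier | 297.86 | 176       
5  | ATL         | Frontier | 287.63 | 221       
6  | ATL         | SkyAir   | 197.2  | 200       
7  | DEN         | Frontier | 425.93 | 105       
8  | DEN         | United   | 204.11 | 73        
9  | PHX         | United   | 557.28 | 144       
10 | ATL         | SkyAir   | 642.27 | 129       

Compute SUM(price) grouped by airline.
SELECT airline, SUM(price) as result
FROM flights
GROUP BY airline

Result:
  Frontier: 1740.17
  SkyAir: 1084.16
  United: 1658.89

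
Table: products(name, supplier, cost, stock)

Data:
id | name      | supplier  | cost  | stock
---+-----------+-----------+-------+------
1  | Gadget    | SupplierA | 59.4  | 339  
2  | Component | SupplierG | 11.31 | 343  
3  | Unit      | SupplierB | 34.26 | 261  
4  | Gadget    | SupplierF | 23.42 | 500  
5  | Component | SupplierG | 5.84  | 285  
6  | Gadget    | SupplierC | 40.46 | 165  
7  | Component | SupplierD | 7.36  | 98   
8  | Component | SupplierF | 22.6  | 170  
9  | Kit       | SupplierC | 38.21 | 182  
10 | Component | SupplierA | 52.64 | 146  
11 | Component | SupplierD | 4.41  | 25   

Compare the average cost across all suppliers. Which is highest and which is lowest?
SELECT supplier, AVG(cost)
FROM products
GROUP BY supplier
ORDER BY AVG(cost)

All groups:
  SupplierD: 5.89
  SupplierG: 8.58
  SupplierF: 23.01
  SupplierB: 34.26
  SupplierC: 39.34
  SupplierA: 56.02

Highest: SupplierA (56.02)
Lowest: SupplierD (5.89)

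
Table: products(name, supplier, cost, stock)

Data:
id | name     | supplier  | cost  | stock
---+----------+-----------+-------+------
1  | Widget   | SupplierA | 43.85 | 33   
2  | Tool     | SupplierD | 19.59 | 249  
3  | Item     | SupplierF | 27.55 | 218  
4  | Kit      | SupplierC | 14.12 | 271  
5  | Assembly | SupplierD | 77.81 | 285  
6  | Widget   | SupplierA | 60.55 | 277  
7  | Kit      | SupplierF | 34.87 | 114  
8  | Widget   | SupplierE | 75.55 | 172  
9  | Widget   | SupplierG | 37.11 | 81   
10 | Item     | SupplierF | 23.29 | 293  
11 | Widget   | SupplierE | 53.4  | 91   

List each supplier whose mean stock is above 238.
SELECT supplier, AVG(stock)
FROM products
GROUP BY supplier
HAVING AVG(stock) > 238

Result:
  SupplierC: avg=271.00
  SupplierD: avg=267.00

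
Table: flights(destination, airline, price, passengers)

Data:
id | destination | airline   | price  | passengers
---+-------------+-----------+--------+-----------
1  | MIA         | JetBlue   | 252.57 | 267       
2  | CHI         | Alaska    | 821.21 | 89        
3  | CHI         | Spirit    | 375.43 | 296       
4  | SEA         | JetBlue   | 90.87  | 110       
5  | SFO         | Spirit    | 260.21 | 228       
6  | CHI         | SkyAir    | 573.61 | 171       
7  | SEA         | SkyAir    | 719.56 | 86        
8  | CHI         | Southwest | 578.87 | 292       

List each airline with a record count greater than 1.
SELECT airline, COUNT(*) as cnt
FROM flights
GROUP BY airline
HAVING COUNT(*) > 1

Result:
  JetBlue: 2
  SkyAir: 2
  Spirit: 2

Note: HAVING filters groups after aggregation, WHERE filters rows before.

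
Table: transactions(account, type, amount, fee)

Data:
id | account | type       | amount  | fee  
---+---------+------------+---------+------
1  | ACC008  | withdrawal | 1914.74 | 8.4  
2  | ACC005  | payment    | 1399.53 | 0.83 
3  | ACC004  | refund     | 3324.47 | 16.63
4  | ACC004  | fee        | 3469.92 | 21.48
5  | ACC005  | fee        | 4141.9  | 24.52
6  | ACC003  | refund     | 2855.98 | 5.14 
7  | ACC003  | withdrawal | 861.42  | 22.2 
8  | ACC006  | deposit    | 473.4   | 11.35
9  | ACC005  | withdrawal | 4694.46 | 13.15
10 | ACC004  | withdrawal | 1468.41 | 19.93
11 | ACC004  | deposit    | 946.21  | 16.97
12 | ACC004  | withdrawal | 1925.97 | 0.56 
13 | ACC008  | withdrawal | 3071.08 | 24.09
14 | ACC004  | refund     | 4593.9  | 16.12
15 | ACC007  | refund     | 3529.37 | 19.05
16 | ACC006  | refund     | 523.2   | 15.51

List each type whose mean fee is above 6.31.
SELECT type, AVG(fee)
FROM transactions
GROUP BY type
HAVING AVG(fee) > 6.31

Result:
  deposit: avg=14.16
  fee: avg=23.00
  refund: avg=14.49
  withdrawal: avg=14.72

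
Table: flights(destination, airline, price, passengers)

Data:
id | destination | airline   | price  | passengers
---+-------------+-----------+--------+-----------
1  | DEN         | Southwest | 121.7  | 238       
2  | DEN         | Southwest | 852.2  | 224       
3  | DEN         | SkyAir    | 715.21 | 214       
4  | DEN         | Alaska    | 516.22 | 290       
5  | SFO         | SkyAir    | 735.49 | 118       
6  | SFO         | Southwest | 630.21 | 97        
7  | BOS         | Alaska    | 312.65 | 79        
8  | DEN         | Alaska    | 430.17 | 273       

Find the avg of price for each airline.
SELECT airline, AVG(price) as result
FROM flights
GROUP BY airline

Result:
  Alaska: 419.68
  SkyAir: 725.35
  Southwest: 534.70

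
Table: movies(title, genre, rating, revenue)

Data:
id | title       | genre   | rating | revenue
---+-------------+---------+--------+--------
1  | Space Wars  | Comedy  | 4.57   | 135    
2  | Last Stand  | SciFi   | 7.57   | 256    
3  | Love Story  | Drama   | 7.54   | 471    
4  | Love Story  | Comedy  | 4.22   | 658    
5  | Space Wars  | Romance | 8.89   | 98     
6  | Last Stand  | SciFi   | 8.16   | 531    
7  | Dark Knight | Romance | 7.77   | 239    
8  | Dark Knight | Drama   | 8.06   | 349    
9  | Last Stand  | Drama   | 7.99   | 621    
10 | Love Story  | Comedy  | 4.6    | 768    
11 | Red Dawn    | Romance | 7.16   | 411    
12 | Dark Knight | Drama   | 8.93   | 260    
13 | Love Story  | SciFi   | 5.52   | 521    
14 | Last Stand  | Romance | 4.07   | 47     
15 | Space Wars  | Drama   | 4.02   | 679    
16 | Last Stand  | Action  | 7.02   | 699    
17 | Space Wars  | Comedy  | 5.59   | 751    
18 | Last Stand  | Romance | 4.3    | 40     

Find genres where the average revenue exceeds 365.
SELECT genre, AVG(revenue)
FROM movies
GROUP BY genre
HAVING AVG(revenue) > 365

Result:
  Action: avg=699.00
  Comedy: avg=578.00
  Drama: avg=476.00
  SciFi: avg=436.00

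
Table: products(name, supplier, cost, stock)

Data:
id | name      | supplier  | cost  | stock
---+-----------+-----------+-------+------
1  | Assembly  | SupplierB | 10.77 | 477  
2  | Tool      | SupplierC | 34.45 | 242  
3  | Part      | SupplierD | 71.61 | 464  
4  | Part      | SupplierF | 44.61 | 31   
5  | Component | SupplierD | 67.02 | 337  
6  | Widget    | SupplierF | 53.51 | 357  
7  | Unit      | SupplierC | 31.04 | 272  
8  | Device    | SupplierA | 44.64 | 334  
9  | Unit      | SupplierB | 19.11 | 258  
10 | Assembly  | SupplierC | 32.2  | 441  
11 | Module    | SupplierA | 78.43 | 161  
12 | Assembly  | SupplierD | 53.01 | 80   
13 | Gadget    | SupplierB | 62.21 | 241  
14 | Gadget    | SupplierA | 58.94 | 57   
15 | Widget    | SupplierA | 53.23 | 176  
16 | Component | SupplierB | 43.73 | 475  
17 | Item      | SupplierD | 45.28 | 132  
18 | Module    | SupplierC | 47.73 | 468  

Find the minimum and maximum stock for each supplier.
SELECT supplier, MIN(stock), MAX(stock)
FROM products
GROUP BY supplier

Result:
  SupplierA: min=57, max=334
  SupplierB: min=241, max=477
  SupplierC: min=242, max=468
  SupplierD: min=80, max=464
  SupplierF: min=31, max=357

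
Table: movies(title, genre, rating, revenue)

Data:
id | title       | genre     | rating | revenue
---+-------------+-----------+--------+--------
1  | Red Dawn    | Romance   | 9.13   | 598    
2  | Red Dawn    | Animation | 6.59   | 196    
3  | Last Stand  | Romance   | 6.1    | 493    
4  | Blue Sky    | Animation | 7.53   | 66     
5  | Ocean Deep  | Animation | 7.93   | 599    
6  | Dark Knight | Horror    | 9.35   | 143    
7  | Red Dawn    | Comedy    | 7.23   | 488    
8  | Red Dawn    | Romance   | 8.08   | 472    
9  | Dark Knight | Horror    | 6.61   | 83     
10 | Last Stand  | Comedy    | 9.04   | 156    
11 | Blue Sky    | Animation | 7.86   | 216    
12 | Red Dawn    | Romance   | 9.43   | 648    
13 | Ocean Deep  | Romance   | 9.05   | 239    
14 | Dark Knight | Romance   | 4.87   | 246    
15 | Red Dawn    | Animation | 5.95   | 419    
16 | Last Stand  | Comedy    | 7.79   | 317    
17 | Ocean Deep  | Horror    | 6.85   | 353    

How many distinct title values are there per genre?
SELECT genre, COUNT(DISTINCT title)
FROM movies
GROUP BY genre

Result:
  Animation: 3 distinct
  Comedy: 2 distinct
  Horror: 2 distinct
  Romance: 4 distinct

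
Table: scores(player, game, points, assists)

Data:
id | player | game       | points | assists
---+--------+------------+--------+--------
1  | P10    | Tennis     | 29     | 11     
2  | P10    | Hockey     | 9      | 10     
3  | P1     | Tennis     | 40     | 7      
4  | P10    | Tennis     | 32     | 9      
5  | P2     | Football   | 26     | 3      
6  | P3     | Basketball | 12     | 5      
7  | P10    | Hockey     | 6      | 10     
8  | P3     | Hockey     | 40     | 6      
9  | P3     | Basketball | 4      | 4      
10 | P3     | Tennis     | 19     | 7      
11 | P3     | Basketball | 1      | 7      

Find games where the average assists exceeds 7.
SELECT game, AVG(assists)
FROM scores
GROUP BY game
HAVING AVG(assists) > 7

Result:
  Hockey: avg=8.67
  Tennis: avg=8.50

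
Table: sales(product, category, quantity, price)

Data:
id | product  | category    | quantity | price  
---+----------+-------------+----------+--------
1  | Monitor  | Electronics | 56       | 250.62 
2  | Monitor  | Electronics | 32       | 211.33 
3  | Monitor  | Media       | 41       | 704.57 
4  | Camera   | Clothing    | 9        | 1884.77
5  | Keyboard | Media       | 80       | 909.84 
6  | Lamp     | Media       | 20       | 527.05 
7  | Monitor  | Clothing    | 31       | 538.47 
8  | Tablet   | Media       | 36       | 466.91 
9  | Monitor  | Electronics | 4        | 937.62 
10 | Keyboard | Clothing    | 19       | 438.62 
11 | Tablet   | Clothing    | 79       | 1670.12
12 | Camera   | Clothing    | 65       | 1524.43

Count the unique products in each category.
SELECT category, COUNT(DISTINCT product)
FROM sales
GROUP BY category

Result:
  Clothing: 4 distinct
  Electronics: 1 distinct
  Media: 4 distinct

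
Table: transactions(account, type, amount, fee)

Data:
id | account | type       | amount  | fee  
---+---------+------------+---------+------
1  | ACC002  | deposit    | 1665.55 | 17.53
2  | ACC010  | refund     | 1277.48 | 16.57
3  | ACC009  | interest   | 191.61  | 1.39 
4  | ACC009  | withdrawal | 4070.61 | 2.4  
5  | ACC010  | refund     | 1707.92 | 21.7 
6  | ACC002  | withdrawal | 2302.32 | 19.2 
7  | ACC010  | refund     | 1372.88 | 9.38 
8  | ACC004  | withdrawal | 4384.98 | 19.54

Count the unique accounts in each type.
SELECT type, COUNT(DISTINCT account)
FROM transactions
GROUP BY type

Result:
  deposit: 1 distinct
  interest: 1 distinct
  refund: 1 distinct
  withdrawal: 3 distinct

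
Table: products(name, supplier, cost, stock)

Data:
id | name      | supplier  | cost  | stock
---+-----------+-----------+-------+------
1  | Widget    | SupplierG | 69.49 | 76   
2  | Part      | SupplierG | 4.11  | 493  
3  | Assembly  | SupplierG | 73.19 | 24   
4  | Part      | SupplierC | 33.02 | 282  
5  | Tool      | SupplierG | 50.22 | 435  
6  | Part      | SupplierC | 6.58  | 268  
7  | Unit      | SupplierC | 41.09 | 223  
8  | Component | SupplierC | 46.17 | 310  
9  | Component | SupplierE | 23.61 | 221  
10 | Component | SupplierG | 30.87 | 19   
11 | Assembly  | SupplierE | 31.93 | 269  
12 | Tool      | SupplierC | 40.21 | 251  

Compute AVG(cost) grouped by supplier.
SELECT supplier, AVG(cost) as result
FROM products
GROUP BY supplier

Result:
  SupplierC: 33.41
  SupplierE: 27.77
  SupplierG: 45.58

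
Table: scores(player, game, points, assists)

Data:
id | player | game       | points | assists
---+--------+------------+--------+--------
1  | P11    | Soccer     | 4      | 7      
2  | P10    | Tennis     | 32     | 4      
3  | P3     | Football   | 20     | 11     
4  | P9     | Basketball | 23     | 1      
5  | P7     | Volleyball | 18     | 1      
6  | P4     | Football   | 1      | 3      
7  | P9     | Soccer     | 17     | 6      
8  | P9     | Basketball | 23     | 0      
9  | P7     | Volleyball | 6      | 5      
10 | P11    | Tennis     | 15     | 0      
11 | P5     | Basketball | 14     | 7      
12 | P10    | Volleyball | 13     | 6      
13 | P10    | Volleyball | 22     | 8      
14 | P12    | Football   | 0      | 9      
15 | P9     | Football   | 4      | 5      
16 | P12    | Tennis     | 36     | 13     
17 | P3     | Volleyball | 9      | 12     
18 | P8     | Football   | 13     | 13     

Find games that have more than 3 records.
SELECT game, COUNT(*) as cnt
FROM scores
GROUP BY game
HAVING COUNT(*) > 3

Result:
  Football: 5
  Volleyball: 5

Note: HAVING filters groups after aggregation, WHERE filters rows before.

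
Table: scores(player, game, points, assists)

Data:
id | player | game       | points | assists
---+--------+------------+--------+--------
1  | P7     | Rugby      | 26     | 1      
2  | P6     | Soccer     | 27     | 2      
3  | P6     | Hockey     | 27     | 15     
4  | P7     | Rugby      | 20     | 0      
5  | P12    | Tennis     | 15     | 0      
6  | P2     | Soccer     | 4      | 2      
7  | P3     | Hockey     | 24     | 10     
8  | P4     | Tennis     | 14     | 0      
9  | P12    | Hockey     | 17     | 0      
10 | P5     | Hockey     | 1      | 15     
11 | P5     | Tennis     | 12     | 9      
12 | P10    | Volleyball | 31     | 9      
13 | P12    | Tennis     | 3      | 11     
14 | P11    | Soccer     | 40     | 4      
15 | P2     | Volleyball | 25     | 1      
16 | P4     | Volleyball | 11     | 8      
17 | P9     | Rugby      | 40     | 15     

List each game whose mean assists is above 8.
SELECT game, AVG(assists)
FROM scores
GROUP BY game
HAVING AVG(assists) > 8

Result:
  Hockey: avg=10.00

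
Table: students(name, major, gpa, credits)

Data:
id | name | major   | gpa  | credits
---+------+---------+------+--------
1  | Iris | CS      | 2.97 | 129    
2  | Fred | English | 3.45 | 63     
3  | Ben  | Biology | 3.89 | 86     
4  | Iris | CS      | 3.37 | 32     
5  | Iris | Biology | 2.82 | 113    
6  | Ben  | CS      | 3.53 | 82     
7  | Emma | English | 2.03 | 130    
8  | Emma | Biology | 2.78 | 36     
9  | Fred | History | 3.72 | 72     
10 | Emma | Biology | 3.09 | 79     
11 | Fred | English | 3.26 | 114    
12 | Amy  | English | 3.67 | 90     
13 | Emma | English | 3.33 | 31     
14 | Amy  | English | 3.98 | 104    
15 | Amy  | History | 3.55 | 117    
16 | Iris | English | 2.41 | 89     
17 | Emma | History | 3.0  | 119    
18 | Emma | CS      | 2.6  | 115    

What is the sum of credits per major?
SELECT major, SUM(credits) as result
FROM students
GROUP BY major

Result:
  Biology: 314
  CS: 358
  English: 621
  History: 308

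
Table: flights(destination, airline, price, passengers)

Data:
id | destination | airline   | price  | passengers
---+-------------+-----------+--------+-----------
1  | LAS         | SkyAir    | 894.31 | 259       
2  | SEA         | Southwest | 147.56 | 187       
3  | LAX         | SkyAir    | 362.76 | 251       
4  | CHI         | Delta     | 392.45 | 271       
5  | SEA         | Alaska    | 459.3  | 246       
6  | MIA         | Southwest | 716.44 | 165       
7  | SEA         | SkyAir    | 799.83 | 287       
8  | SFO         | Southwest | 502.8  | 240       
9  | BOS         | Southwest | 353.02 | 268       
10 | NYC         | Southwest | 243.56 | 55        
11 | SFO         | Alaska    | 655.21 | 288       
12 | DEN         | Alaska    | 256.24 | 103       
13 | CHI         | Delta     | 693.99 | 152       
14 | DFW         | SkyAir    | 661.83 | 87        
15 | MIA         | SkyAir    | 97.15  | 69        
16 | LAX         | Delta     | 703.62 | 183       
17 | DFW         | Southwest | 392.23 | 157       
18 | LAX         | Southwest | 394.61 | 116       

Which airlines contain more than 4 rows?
SELECT airline, COUNT(*) as cnt
FROM flights
GROUP BY airline
HAVING COUNT(*) > 4

Result:
  SkyAir: 5
  Southwest: 7

Note: HAVING filters groups after aggregation, WHERE filters rows before.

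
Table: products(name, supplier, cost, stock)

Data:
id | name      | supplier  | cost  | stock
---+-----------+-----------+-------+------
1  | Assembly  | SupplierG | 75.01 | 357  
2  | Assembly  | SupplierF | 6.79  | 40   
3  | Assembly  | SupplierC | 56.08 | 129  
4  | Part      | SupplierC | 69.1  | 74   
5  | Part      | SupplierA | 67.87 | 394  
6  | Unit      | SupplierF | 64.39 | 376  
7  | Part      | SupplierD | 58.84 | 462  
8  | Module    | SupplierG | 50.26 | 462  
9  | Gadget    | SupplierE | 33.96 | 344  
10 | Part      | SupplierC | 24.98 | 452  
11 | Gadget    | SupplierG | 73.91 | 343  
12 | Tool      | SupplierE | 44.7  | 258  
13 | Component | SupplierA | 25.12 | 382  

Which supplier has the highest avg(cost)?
SELECT supplier, AVG(cost) as val
FROM products
GROUP BY supplier
ORDER BY val DESC
LIMIT 1

Result: SupplierG with avg(cost) = 66.39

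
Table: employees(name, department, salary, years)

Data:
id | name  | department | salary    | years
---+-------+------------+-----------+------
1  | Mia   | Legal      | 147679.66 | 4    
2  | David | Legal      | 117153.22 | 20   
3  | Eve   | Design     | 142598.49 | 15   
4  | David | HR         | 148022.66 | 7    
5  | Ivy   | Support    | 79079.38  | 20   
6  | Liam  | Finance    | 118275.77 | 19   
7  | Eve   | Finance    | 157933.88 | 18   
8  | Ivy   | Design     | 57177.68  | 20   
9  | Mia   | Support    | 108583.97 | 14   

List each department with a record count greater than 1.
SELECT department, COUNT(*) as cnt
FROM employees
GROUP BY department
HAVING COUNT(*) > 1

Result:
  Design: 2
  Finance: 2
  Legal: 2
  Support: 2

Note: HAVING filters groups after aggregation, WHERE filters rows before.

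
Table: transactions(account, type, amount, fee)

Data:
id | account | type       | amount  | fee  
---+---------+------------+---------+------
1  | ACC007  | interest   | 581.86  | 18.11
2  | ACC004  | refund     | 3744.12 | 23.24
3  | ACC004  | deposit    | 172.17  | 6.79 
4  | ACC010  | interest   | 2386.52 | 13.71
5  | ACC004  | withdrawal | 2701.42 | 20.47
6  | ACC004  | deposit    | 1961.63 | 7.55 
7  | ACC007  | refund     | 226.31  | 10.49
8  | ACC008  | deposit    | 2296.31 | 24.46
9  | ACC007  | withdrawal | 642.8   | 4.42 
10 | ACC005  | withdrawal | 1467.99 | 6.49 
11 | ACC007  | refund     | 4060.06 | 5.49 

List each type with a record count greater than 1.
SELECT type, COUNT(*) as cnt
FROM transactions
GROUP BY type
HAVING COUNT(*) > 1

Result:
  deposit: 3
  interest: 2
  refund: 3
  withdrawal: 3

Note: HAVING filters groups after aggregation, WHERE filters rows before.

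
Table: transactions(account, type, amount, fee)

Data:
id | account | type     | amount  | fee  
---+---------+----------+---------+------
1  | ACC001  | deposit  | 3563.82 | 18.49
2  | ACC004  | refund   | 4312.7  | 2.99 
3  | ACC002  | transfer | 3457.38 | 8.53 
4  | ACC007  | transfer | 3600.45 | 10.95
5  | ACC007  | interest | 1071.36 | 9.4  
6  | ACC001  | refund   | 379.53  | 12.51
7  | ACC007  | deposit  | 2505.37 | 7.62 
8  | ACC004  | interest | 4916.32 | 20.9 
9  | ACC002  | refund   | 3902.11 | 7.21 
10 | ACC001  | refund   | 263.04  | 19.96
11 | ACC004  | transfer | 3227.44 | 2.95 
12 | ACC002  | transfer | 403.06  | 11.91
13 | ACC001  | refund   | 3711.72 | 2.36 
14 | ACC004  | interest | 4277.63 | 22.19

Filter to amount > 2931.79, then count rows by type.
SELECT type, COUNT(*)
FROM transactions
WHERE amount > 2931.79
GROUP BY type

Note: WHERE filters rows before grouping.

Result:
  deposit: 1
  interest: 2
  refund: 3
  transfer: 3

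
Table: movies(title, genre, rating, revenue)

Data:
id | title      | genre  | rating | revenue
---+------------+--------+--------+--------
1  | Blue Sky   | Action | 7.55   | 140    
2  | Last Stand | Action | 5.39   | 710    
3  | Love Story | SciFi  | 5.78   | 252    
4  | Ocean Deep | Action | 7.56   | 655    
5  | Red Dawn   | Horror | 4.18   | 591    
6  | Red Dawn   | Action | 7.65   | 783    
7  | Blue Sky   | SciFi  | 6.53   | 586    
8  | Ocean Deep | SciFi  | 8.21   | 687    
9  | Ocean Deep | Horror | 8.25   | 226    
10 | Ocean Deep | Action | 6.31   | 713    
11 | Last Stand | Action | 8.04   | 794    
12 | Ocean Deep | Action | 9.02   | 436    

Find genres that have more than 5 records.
SELECT genre, COUNT(*) as cnt
FROM movies
GROUP BY genre
HAVING COUNT(*) > 5

Result:
  Action: 7

Note: HAVING filters groups after aggregation, WHERE filters rows before.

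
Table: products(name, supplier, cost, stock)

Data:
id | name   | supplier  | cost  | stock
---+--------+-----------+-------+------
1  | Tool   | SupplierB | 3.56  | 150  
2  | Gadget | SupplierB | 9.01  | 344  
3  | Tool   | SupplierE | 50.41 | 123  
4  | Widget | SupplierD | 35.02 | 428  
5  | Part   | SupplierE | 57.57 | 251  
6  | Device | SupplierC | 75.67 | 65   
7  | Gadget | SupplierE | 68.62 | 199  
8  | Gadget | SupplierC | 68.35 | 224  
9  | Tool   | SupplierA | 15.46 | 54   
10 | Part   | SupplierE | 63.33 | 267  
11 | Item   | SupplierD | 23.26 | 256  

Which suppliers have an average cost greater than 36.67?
SELECT supplier, AVG(cost)
FROM products
GROUP BY supplier
HAVING AVG(cost) > 36.67

Result:
  SupplierC: avg=72.01
  SupplierE: avg=59.98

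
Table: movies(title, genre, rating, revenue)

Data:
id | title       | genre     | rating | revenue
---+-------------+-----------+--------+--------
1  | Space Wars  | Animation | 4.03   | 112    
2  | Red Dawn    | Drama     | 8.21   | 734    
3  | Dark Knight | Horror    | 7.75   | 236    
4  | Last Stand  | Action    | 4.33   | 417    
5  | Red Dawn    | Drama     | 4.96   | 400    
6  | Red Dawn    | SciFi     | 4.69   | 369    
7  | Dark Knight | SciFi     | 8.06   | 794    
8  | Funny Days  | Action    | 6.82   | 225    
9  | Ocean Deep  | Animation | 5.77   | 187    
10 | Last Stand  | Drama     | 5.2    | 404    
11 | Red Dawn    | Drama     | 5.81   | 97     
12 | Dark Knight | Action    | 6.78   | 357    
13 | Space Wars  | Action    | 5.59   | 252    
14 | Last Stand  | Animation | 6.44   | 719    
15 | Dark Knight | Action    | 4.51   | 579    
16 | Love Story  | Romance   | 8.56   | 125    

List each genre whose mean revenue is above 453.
SELECT genre, AVG(revenue)
FROM movies
GROUP BY genre
HAVING AVG(revenue) > 453

Result:
  SciFi: avg=581.50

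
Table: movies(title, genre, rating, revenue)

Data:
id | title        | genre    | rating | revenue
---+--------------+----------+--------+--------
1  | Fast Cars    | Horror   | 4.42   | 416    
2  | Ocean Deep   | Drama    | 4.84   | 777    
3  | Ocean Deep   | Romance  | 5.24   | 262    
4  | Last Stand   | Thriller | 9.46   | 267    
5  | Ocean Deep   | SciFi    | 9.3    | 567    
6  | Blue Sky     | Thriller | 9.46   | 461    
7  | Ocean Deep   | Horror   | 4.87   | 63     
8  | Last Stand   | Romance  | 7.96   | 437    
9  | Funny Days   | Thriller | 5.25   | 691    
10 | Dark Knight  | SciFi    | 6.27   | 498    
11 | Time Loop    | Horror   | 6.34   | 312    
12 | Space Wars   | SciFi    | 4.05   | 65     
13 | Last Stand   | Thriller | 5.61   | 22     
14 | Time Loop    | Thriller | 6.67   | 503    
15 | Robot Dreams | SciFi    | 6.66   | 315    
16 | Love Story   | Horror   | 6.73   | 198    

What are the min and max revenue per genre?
SELECT genre, MIN(revenue), MAX(revenue)
FROM movies
GROUP BY genre

Result:
  Drama: min=777, max=777
  Horror: min=63, max=416
  Romance: min=262, max=437
  SciFi: min=65, max=567
  Thriller: min=22, max=691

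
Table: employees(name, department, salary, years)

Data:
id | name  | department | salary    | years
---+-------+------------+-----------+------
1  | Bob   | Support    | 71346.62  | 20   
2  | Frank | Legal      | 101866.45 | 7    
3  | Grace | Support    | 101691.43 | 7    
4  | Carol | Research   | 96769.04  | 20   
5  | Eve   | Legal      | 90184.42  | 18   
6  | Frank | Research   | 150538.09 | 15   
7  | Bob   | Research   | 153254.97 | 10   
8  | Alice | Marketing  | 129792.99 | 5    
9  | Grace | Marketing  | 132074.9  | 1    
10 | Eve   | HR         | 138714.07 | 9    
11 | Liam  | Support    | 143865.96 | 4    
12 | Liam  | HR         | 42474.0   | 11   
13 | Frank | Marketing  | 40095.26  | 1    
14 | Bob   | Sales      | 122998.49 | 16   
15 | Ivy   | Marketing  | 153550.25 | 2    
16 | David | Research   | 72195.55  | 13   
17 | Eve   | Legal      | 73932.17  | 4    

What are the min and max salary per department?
SELECT department, MIN(salary), MAX(salary)
FROM employees
GROUP BY department

Result:
  HR: min=42474.00, max=138714.07
  Legal: min=73932.17, max=101866.45
  Marketing: min=40095.26, max=153550.25
  Research: min=72195.55, max=153254.97
  Sales: min=122998.49, max=122998.49
  Support: min=71346.62, max=143865.96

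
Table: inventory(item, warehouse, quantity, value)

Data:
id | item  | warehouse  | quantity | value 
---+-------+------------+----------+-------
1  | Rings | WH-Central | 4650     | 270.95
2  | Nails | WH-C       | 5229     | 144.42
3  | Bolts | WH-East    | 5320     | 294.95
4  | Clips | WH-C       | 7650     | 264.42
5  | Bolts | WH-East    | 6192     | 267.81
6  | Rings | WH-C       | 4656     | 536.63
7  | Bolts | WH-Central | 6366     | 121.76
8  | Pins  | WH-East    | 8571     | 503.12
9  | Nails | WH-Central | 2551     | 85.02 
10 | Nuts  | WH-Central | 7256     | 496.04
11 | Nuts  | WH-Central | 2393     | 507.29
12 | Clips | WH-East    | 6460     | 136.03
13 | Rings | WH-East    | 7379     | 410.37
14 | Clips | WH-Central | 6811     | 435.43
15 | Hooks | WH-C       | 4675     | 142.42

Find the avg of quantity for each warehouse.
SELECT warehouse, AVG(quantity) as result
FROM inventory
GROUP BY warehouse

Result:
  WH-C: 5552.50
  WH-Central: 5004.50
  WH-East: 6784.40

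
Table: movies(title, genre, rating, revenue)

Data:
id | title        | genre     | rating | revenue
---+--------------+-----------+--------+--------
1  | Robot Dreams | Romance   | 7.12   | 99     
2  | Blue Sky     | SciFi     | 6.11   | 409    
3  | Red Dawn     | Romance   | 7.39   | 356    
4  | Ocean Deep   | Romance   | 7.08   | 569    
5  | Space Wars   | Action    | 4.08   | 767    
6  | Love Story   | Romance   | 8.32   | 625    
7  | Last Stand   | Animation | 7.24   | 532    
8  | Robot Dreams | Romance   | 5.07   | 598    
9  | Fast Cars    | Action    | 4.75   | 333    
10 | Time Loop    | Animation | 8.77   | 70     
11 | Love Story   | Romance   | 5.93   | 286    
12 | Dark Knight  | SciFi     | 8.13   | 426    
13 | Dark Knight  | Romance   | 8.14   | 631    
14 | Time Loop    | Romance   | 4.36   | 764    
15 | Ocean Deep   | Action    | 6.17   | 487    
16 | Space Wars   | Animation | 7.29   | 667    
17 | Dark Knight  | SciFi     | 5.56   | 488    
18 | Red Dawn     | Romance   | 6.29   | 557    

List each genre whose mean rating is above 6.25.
SELECT genre, AVG(rating)
FROM movies
GROUP BY genre
HAVING AVG(rating) > 6.25

Result:
  Animation: avg=7.77
  Romance: avg=6.63
  SciFi: avg=6.60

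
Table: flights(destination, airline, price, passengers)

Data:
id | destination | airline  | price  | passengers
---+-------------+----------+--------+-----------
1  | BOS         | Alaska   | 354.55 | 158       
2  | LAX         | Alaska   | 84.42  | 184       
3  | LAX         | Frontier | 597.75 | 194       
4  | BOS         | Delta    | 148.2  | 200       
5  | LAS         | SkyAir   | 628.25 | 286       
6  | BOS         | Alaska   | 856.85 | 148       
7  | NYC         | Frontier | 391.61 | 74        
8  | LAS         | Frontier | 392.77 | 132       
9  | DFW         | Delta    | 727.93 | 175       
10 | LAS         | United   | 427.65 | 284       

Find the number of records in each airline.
SELECT airline, COUNT(*) as count
FROM flights
GROUP BY airline

Result:
  Alaska: 3
  Delta: 2
  Frontier: 3
  SkyAir: 1
  United: 1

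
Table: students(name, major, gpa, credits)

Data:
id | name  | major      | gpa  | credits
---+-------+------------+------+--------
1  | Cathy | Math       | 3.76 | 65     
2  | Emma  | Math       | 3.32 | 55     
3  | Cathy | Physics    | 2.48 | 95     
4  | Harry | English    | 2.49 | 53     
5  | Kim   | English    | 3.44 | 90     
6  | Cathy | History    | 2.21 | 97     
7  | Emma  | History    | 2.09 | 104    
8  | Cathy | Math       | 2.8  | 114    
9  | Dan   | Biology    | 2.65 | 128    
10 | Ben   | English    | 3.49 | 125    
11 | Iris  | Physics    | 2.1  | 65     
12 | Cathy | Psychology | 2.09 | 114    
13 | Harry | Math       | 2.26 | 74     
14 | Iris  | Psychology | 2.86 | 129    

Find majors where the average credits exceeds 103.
SELECT major, AVG(credits)
FROM students
GROUP BY major
HAVING AVG(credits) > 103

Result:
  Biology: avg=128.00
  Psychology: avg=121.50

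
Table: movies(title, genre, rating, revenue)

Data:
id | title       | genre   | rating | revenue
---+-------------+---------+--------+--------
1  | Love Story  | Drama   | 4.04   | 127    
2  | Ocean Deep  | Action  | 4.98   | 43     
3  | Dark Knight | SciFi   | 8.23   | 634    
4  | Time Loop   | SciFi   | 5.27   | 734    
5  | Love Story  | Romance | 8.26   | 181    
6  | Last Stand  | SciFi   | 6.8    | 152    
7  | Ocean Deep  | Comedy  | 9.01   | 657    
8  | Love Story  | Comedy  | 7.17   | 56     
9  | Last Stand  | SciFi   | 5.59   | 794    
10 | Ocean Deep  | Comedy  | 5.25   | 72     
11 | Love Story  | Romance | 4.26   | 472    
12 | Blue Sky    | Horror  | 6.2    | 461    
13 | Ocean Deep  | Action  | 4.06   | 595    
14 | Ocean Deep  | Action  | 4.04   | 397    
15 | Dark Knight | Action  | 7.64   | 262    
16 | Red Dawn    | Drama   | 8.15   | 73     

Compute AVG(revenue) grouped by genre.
SELECT genre, AVG(revenue) as result
FROM movies
GROUP BY genre

Result:
  Action: 324.25
  Comedy: 261.67
  Drama: 100.00
  Horror: 461.00
  Romance: 326.50
  SciFi: 578.50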